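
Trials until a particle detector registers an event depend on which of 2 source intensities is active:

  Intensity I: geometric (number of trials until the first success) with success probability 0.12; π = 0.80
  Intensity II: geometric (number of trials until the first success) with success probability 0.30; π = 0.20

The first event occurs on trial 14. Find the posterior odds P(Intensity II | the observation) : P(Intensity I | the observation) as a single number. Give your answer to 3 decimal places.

0.032

Only the two components matter; the odds are (π_i f_i(x)) / (π_j f_j(x)).
Evaluate each component's likelihood at the observed value:
  f_I = 0.0227749
  f_II = 0.00290667
0.000581334 / 0.0182199 ≈ 0.032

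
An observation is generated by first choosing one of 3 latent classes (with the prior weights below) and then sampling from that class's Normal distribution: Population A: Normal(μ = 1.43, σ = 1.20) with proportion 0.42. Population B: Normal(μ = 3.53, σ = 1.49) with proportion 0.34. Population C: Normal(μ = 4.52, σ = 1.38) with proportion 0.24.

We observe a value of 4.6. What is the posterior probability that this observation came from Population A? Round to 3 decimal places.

The responsibility of component k is w_k f_k(x) divided by Σ_j w_j f_j(x).
Component likelihoods at x = 4.6:
  p_A = (1/(1.20·√(2π)))·exp(−(4.6−1.43)²/(2·1.20²)) = 0.332452·exp(-3.48920) = 0.0101482
  p_B = (1/(1.49·√(2π)))·exp(−(4.6−3.53)²/(2·1.49²)) = 0.267746·exp(-0.25785) = 0.206891
  p_C = (1/(1.38·√(2π)))·exp(−(4.6−4.52)²/(2·1.38²)) = 0.289089·exp(-0.00168) = 0.288603
Unnormalised posteriors:
  w_A·p_A = 0.42 × 0.0101482 = 0.00426223
  w_B·p_B = 0.34 × 0.206891 = 0.0703429
  w_C·p_C = 0.24 × 0.288603 = 0.0692648
Denominator: 0.00426223 + 0.0703429 + 0.0692648 = 0.14387
So the posterior for Population A is 0.00426223 / 0.14387 ≈ 0.030.

0.030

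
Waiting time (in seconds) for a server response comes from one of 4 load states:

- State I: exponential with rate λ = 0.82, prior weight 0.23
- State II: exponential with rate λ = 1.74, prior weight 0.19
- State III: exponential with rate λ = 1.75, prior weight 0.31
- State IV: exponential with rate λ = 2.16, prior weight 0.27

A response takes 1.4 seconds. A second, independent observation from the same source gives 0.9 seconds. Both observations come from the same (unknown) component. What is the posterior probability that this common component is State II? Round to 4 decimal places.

Posterior ∝ prior × likelihood, so P(k | x) ∝ π_k f_k(x); normalise over all components.
Since both observations come from the same component, the likelihood for component k is f_k(x₁)·f_k(x₂).
  L_I = [0.260162] × [0.392017] = 0.101988
  L_II = [0.152268] × [0.36345] = 0.0553416
  L_III = [0.151014] × [0.362263] = 0.0547067
  L_IV = [0.10499] × [0.309161] = 0.0324588
Unnormalised posteriors:
  π_I·L_I = 0.23 × 0.101988 = 0.0234572
  π_II·L_II = 0.19 × 0.0553416 = 0.0105149
  π_III·L_III = 0.31 × 0.0547067 = 0.0169591
  π_IV·L_IV = 0.27 × 0.0324588 = 0.00876388
Sum: 0.0234572 + 0.0105149 + 0.0169591 + 0.00876388 = 0.0596951
So the posterior for State II is 0.0105149 / 0.0596951 ≈ 0.1761.

0.1761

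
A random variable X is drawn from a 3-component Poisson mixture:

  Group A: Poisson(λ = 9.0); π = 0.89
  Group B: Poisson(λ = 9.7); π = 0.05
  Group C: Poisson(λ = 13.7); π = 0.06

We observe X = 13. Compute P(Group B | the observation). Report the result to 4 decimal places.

0.0606

By Bayes' theorem, P(k | x) = P(Z=k) f_k(x) / Σ_j P(Z=j) f_j(x).
Evaluate each component's likelihood at the observed value:
  f_A = e^(−9.0)·9.0^13/13! = 0.0503758
  f_B = e^(−9.7)·9.7^13/13! = 0.0662363
  f_C = e^(−13.7)·13.7^13/13! = 0.107957
Unnormalised posteriors:
  P(Z=A)·f_A = 0.89 × 0.0503758 = 0.0448345
  P(Z=B)·f_B = 0.05 × 0.0662363 = 0.00331181
  P(Z=C)·f_C = 0.06 × 0.107957 = 0.00647745
Evidence: 0.0448345 + 0.00331181 + 0.00647745 = 0.0546237
Responsibility of Group B: 0.00331181 / 0.0546237 ≈ 0.0606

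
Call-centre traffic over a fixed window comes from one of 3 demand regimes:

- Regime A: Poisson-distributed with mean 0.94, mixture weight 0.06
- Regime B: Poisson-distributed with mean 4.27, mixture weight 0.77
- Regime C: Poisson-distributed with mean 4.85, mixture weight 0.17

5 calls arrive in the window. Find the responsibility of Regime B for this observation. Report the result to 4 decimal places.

Apply Bayes' rule: the posterior for each component is proportional to its prior times its likelihood at x.
Poisson probabilities:
  f_A = 0.00238903
  f_B = 0.165394
  f_C = 0.175065
Multiply by the mixture weights:
  π_A·f_A = 0.06 × 0.00238903 = 0.000143342
  π_B·f_B = 0.77 × 0.165394 = 0.127354
  π_C·f_C = 0.17 × 0.175065 = 0.029761
Marginal: 0.000143342 + 0.127354 + 0.029761 = 0.157258
P(Regime B | data) = 0.127354 / 0.157258 ≈ 0.8098

0.8098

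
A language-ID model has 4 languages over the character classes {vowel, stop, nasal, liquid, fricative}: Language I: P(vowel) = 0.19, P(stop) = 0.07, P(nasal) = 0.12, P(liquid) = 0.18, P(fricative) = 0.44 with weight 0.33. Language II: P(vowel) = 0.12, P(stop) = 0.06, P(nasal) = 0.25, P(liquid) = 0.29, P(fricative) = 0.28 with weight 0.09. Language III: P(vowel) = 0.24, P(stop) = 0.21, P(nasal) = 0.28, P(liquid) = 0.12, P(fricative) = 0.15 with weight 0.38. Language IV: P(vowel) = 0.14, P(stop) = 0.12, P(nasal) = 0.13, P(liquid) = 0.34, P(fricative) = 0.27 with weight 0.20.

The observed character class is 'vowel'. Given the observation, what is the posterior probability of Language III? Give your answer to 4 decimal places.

0.4733

The responsibility of component k is w_k f_k(x) divided by Σ_j w_j f_j(x).
Component likelihoods at x = 'vowel':
  f_I = 0.19
  f_II = 0.12
  f_III = 0.24
  f_IV = 0.14
Unnormalised posteriors:
  w_I·f_I = 0.33 × 0.19 = 0.0627
  w_II·f_II = 0.09 × 0.12 = 0.0108
  w_III·f_III = 0.38 × 0.24 = 0.0912
  w_IV·f_IV = 0.20 × 0.14 = 0.028
Evidence: 0.0627 + 0.0108 + 0.0912 + 0.028 = 0.1927
Responsibility of Language III: 0.0912 / 0.1927 ≈ 0.4733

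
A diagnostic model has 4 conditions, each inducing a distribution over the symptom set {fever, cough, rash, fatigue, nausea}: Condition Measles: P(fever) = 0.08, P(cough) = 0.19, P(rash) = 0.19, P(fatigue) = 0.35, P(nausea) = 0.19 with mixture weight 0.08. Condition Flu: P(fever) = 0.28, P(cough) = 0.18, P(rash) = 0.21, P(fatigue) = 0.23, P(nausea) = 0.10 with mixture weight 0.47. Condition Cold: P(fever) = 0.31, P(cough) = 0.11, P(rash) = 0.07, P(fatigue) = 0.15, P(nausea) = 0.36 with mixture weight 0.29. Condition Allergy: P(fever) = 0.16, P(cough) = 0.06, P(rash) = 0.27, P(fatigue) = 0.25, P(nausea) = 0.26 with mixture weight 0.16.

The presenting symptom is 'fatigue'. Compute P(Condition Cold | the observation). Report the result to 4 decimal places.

0.1981

The responsibility of component k is w_k f_k(x) divided by Σ_j w_j f_j(x).
Component likelihoods at x = 'fatigue':
  f_Measles = P(fatigue | comp) = 0.35
  f_Flu = P(fatigue | comp) = 0.23
  f_Cold = P(fatigue | comp) = 0.15
  f_Allergy = P(fatigue | comp) = 0.25
Unnormalised posteriors:
  w_Measles·f_Measles = 0.08 × 0.35 = 0.028
  w_Flu·f_Flu = 0.47 × 0.23 = 0.1081
  w_Cold·f_Cold = 0.29 × 0.15 = 0.0435
  w_Allergy·f_Allergy = 0.16 × 0.25 = 0.04
Marginal: 0.028 + 0.1081 + 0.0435 + 0.04 = 0.2196
P(Condition Cold | x) ≈ 0.1981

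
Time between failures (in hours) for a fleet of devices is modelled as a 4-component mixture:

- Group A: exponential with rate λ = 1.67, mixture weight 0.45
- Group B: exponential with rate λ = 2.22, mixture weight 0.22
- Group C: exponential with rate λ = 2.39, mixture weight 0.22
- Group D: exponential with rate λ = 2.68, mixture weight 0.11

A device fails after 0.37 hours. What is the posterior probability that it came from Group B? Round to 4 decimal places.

P(component k | x) = w_k·f_k(x) / marginal(x), where marginal(x) = Σ_j w_j·f_j(x).
Exponential densities:
  p_A = 1.67·e^(−1.67·0.37) = 1.67·e^(−0.6179) = 0.900256
  p_B = 2.22·e^(−2.22·0.37) = 2.22·e^(−0.8214) = 0.97639
  p_C = 2.39·e^(−2.39·0.37) = 2.39·e^(−0.8843) = 0.987078
  p_D = 2.68·e^(−2.68·0.37) = 2.68·e^(−0.9916) = 0.994233
Multiply by the mixture weights:
  w_A·p_A = 0.45 × 0.900256 = 0.405115
  w_B·p_B = 0.22 × 0.97639 = 0.214806
  w_C·p_C = 0.22 × 0.987078 = 0.217157
  w_D·p_D = 0.11 × 0.994233 = 0.109366
Marginal: 0.405115 + 0.214806 + 0.217157 + 0.109366 = 0.946444
So the posterior for Group B is 0.214806 / 0.946444 ≈ 0.2270.

0.2270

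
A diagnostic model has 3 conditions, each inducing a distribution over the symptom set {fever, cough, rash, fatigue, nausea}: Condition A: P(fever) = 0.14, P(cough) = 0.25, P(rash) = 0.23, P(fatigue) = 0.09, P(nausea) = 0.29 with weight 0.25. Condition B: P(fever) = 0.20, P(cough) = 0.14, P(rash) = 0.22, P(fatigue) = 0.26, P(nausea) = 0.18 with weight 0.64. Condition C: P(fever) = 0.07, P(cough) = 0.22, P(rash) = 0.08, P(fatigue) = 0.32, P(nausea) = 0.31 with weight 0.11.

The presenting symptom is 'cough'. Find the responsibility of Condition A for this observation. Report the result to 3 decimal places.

Posterior ∝ prior × likelihood, so P(k | x) ∝ π_k f_k(x); normalise over all components.
Component likelihoods at x = 'cough':
  p_A = 0.25
  p_B = 0.14
  p_C = 0.22
Unnormalised posteriors:
  π_A·p_A = 0.25 × 0.25 = 0.0625
  π_B·p_B = 0.64 × 0.14 = 0.0896
  π_C·p_C = 0.11 × 0.22 = 0.0242
Sum: 0.0625 + 0.0896 + 0.0242 = 0.1763
P(Condition A | the observation) = 0.0625 / 0.1763 ≈ 0.355

0.355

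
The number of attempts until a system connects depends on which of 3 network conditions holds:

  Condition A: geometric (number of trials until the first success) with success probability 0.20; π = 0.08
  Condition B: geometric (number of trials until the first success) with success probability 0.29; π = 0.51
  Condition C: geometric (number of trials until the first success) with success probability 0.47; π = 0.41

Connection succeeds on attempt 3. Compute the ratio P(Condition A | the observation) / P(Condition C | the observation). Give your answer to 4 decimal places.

0.1892

Since P(k|x) ∝ P(Z=k) f_k(x), the posterior odds are P(Z=i) f_i(x) / (P(Z=j) f_j(x)).
Geometric probabilities:
  L_A = 0.128
  L_B = 0.146189
  L_C = 0.132023
Posterior odds = (P(Z=A)·L_A) / (P(Z=C)·L_C) = (0.08·0.128) / (0.41·0.132023) = 0.01024 / 0.0541294 ≈ 0.1892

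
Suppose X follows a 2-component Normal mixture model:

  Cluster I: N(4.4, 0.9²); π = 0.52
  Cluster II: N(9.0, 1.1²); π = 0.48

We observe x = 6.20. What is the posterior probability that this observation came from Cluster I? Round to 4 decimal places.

0.8206

P(component k | x) = P(Z=k)·f_k(x) / marginal(x), where marginal(x) = Σ_j P(Z=j)·f_j(x).
Component likelihoods at x = 6.20:
  p_I = 0.05999
  p_II = 0.0142085
Prior × likelihood for each component:
  P(Z=I)·p_I = 0.52 × 0.05999 = 0.0311948
  P(Z=II)·p_II = 0.48 × 0.0142085 = 0.00682006
Normaliser: 0.0311948 + 0.00682006 = 0.0380148
So the posterior for Cluster I is 0.0311948 / 0.0380148 ≈ 0.8206.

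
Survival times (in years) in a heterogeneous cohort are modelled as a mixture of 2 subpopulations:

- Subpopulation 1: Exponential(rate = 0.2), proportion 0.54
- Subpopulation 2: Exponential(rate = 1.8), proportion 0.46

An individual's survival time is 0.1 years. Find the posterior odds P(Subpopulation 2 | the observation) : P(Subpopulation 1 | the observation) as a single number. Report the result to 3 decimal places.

The posterior odds equal the prior odds times the likelihood ratio: (w_i/w_j)·(f_i(x)/f_j(x)).
Evaluate each component's likelihood at the observed value:
  f_1 = 0.19604
  f_2 = 1.50349
0.691604 / 0.105861 ≈ 6.533

6.533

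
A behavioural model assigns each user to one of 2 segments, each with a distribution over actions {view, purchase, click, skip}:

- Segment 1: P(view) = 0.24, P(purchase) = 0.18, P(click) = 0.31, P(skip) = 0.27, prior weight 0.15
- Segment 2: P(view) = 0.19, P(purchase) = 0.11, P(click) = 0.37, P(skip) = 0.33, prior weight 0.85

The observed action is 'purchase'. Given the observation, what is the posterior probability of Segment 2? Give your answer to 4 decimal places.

0.7759

P(component k | x) = w_k·f_k(x) / marginal(x), where marginal(x) = Σ_j w_j·f_j(x).
Component likelihoods at x = 'purchase':
  L_1 = P(purchase | comp) = 0.18
  L_2 = P(purchase | comp) = 0.11
Weight by the priors:
  w_1·L_1 = 0.15 × 0.18 = 0.027
  w_2·L_2 = 0.85 × 0.11 = 0.0935
Denominator: 0.027 + 0.0935 = 0.1205
So the posterior for Segment 2 is 0.0935 / 0.1205 ≈ 0.7759.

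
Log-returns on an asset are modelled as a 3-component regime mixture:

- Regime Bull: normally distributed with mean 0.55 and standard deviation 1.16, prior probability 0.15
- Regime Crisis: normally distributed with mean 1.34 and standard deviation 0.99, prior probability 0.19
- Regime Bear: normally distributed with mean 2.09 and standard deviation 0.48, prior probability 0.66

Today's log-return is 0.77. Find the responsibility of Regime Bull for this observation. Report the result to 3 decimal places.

0.396

Apply Bayes' rule: the posterior for each component is proportional to its prior times its likelihood at x.
Normal densities:
  p_Bull = 0.337786
  p_Crisis = 0.341422
  p_Bear = 0.0189449
Prior × likelihood for each component:
  π_Bull·p_Bull = 0.15 × 0.337786 = 0.0506679
  π_Crisis·p_Crisis = 0.19 × 0.341422 = 0.0648701
  π_Bear·p_Bear = 0.66 × 0.0189449 = 0.0125036
Marginal: 0.0506679 + 0.0648701 + 0.0125036 = 0.128042
Responsibility of Regime Bull: 0.0506679 / 0.128042 ≈ 0.396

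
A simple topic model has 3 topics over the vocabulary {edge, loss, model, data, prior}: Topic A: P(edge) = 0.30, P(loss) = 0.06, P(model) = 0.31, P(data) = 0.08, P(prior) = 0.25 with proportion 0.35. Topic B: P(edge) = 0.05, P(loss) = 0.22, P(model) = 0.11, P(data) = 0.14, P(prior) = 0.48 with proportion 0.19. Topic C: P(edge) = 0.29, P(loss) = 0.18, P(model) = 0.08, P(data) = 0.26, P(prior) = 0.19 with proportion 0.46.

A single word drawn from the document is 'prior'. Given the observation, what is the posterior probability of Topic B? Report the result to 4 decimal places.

0.3427

By Bayes' theorem, P(k | x) = π_k f_k(x) / Σ_j π_j f_j(x).
Categorical probabilities:
  L_A = P(prior | comp) = 0.25
  L_B = P(prior | comp) = 0.48
  L_C = P(prior | comp) = 0.19
Weight by the priors:
  π_A·L_A = 0.35 × 0.25 = 0.0875
  π_B·L_B = 0.19 × 0.48 = 0.0912
  π_C·L_C = 0.46 × 0.19 = 0.0874
Denominator: 0.0875 + 0.0912 + 0.0874 = 0.2661
So the posterior for Topic B is 0.0912 / 0.2661 ≈ 0.3427.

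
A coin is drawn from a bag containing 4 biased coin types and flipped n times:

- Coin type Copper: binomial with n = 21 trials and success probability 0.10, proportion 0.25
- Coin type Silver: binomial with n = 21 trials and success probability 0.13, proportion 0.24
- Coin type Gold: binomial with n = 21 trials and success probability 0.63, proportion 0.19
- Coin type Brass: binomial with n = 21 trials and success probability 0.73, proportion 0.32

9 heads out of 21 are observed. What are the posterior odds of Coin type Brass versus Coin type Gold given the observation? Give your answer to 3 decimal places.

0.145

Since P(k|x) ∝ P(Z=k) f_k(x), the posterior odds are P(Z=i) f_i(x) / (P(Z=j) f_j(x)).
Binomial probabilities:
  p_Copper = 8.30145e-05
  p_Silver = 0.000586091
  p_Gold = 0.0302503
  p_Brass = 0.00259726
Posterior odds = (P(Z=Brass)·p_Brass) / (P(Z=Gold)·p_Gold) = (0.32·0.00259726) / (0.19·0.0302503) = 0.000831122 / 0.00574756 ≈ 0.145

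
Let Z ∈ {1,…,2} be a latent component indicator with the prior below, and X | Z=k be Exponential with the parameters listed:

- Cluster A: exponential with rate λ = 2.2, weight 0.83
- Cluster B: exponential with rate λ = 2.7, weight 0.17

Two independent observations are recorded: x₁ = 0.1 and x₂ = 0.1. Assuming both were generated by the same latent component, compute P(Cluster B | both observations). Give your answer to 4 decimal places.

Posterior ∝ prior × likelihood, so P(k | x) ∝ P(Z=k) f_k(x); normalise over all components.
Since both observations come from the same component, the likelihood for component k is f_k(x₁)·f_k(x₂).
  L_A = [2.2·e^(−2.2·0.1) = 2.2·e^(−0.2200) = 1.76554] × [1.76554] = 3.11714
  L_B = [2.7·e^(−2.7·0.1) = 2.7·e^(−0.2700) = 2.06112] × [2.06112] = 4.24823
Weight by the priors:
  P(Z=A)·L_A = 0.83 × 3.11714 = 2.58722
  P(Z=B)·L_B = 0.17 × 4.24823 = 0.7222
Sum: 2.58722 + 0.7222 = 3.30942
P(Cluster B | x₁,x₂) ≈ 0.2182

0.2182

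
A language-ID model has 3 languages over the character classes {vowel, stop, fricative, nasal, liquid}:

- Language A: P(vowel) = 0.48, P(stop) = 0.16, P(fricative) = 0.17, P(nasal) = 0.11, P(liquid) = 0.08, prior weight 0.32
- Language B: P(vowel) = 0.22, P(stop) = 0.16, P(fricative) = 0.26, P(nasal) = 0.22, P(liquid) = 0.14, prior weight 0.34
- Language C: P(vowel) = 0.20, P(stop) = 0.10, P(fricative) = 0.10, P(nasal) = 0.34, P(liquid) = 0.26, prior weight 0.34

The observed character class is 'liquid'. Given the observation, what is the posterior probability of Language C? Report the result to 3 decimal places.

By Bayes' theorem, P(k | x) = P(Z=k) f_k(x) / Σ_j P(Z=j) f_j(x).
Categorical probabilities:
  L_A = P(liquid | comp) = 0.08
  L_B = P(liquid | comp) = 0.14
  L_C = P(liquid | comp) = 0.26
Multiply by the mixture weights:
  P(Z=A)·L_A = 0.32 × 0.08 = 0.0256
  P(Z=B)·L_B = 0.34 × 0.14 = 0.0476
  P(Z=C)·L_C = 0.34 × 0.26 = 0.0884
Normaliser: 0.0256 + 0.0476 + 0.0884 = 0.1616
P(Language C | data) = 0.0884 / 0.1616 ≈ 0.547

0.547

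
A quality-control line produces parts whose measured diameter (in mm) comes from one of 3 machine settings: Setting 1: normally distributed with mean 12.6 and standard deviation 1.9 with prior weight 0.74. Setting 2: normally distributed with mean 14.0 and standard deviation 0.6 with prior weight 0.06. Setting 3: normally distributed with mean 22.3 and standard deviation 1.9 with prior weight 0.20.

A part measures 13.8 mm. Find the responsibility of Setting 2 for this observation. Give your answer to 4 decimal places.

P(component k | x) = π_k·f_k(x) / marginal(x), where marginal(x) = Σ_j π_j·f_j(x).
Evaluate each component's likelihood at the observed value:
  f_1 = 0.172004
  f_2 = 0.628972
  f_3 = 9.46682e-06
Multiply by the mixture weights:
  π_1·f_1 = 0.74 × 0.172004 = 0.127283
  π_2·f_2 = 0.06 × 0.628972 = 0.0377383
  π_3·f_3 = 0.20 × 9.46682e-06 = 1.89336e-06
Sum: 0.127283 + 0.0377383 + 1.89336e-06 = 0.165023
So the posterior for Setting 2 is 0.0377383 / 0.165023 ≈ 0.2287.

0.2287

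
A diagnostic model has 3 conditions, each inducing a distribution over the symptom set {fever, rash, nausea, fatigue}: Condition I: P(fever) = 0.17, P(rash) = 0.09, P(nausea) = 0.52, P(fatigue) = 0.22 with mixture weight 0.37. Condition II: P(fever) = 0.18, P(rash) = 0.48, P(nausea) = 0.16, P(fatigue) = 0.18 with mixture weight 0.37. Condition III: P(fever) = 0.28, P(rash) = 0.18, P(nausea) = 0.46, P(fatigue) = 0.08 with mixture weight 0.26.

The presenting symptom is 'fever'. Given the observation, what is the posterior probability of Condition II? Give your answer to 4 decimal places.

The responsibility of component k is π_k f_k(x) divided by Σ_j π_j f_j(x).
Categorical probabilities:
  L_I = 0.17
  L_II = 0.18
  L_III = 0.28
Prior × likelihood for each component:
  π_I·L_I = 0.37 × 0.17 = 0.0629
  π_II·L_II = 0.37 × 0.18 = 0.0666
  π_III·L_III = 0.26 × 0.28 = 0.0728
Denominator: 0.0629 + 0.0666 + 0.0728 = 0.2023
P(Condition II | data) = 0.0666 / 0.2023 ≈ 0.3292

0.3292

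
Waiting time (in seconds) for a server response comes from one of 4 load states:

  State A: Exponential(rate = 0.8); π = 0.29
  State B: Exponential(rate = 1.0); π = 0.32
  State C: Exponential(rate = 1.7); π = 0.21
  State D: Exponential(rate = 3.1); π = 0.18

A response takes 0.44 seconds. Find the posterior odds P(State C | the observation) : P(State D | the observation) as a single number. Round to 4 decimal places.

1.1846

The posterior odds equal the prior odds times the likelihood ratio: (P(Z=i)/P(Z=j))·(f_i(x)/f_j(x)).
Evaluate each component's likelihood at the observed value:
  p_A = 0.562624
  p_B = 0.644036
  p_C = 0.804631
  p_D = 0.792472
0.168972 / 0.142645 ≈ 1.1846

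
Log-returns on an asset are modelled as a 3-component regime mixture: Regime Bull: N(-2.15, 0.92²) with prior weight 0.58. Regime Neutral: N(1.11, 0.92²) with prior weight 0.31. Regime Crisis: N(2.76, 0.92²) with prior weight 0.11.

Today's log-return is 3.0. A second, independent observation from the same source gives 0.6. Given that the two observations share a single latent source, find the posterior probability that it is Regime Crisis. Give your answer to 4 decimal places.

Posterior ∝ prior × likelihood, so P(k | x) ∝ π_k f_k(x); normalise over all components.
Since both observations come from the same component, the likelihood for component k is f_k(x₁)·f_k(x₂).
  f_Bull = [(1/(0.92·√(2π)))·exp(−(3.0−-2.15)²/(2·0.92²)) = 0.433633·exp(-15.66783) = 6.80254e-08] × [0.00497661] = 3.38535e-10
  f_Neutral = [(1/(0.92·√(2π)))·exp(−(3.0−1.11)²/(2·0.92²)) = 0.433633·exp(-2.11017) = 0.0525637] × [0.371871] = 0.0195469
  f_Crisis = [(1/(0.92·√(2π)))·exp(−(3.0−2.76)²/(2·0.92²)) = 0.433633·exp(-0.03403) = 0.419126] × [0.0275514] = 0.0115475
Multiply by the mixture weights:
  π_Bull·f_Bull = 0.58 × 3.38535e-10 = 1.9635e-10
  π_Neutral·f_Neutral = 0.31 × 0.0195469 = 0.00605955
  π_Crisis·f_Crisis = 0.11 × 0.0115475 = 0.00127023
Normaliser: 1.9635e-10 + 0.00605955 + 0.00127023 = 0.00732978
So the posterior for Regime Crisis is 0.00127023 / 0.00732978 ≈ 0.1733.

0.1733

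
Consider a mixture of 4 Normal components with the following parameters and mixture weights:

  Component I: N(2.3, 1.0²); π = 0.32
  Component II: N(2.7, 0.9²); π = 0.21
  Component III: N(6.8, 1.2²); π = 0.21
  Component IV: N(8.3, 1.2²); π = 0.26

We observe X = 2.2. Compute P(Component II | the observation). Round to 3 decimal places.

The responsibility of component k is π_k f_k(x) divided by Σ_j π_j f_j(x).
Component likelihoods at x = 2.2:
  L_I = 0.396953
  L_II = 0.37988
  L_III = 0.000214225
  L_IV = 8.13924e-07
Multiply by the mixture weights:
  π_I·L_I = 0.32 × 0.396953 = 0.127025
  π_II·L_II = 0.21 × 0.37988 = 0.0797749
  π_III·L_III = 0.21 × 0.000214225 = 4.49873e-05
  π_IV·L_IV = 0.26 × 8.13924e-07 = 2.1162e-07
Evidence: 0.127025 + 0.0797749 + 4.49873e-05 + 2.1162e-07 = 0.206845
P(Component II | data) ≈ 0.386

0.386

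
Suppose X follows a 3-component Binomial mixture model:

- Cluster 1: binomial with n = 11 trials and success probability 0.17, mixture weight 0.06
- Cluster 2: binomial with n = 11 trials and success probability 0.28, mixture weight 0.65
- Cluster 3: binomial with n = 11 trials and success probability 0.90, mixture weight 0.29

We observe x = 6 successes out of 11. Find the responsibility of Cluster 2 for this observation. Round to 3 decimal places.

Apply Bayes' rule: the posterior for each component is proportional to its prior times its likelihood at x.
Component likelihoods at x = 6 successes out of 11:
  p_1 = 0.00439264
  p_2 = 0.0430777
  p_3 = 0.00245526
Weight by the priors:
  w_1·p_1 = 0.06 × 0.00439264 = 0.000263559
  w_2·p_2 = 0.65 × 0.0430777 = 0.0280005
  w_3·p_3 = 0.29 × 0.00245526 = 0.000712025
Marginal: 0.000263559 + 0.0280005 + 0.000712025 = 0.0289761
P(Cluster 2 | x) ≈ 0.966

0.966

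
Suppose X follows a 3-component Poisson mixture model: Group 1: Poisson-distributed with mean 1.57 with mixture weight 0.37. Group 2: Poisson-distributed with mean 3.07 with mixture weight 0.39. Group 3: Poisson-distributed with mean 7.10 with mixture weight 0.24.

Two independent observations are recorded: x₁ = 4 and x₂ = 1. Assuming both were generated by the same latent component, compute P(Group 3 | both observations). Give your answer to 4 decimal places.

0.0077

Apply Bayes' rule: the posterior for each component is proportional to its prior times its likelihood at x.
Since both observations come from the same component, the likelihood for component k is f_k(x₁)·f_k(x₂).
  L_1 = [0.0526678] × [0.326631] = 0.0172029
  L_2 = [0.171814] × [0.142513] = 0.0244857
  L_3 = [0.0873638] × [0.00585824] = 0.000511798
Multiply by the mixture weights:
  w_1·L_1 = 0.37 × 0.0172029 = 0.00636508
  w_2·L_2 = 0.39 × 0.0244857 = 0.00954942
  w_3·L_3 = 0.24 × 0.000511798 = 0.000122832
Denominator: 0.00636508 + 0.00954942 + 0.000122832 = 0.0160373
So the posterior for Group 3 is 0.000122832 / 0.0160373 ≈ 0.0077.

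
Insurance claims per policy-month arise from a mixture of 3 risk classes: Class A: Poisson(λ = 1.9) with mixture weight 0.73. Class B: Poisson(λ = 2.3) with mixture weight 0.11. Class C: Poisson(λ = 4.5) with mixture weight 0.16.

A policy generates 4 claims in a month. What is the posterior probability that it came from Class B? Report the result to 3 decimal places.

0.125

Posterior ∝ prior × likelihood, so P(k | x) ∝ P(Z=k) f_k(x); normalise over all components.
Component likelihoods at x = 4 claims:
  L_A = 0.0812164
  L_B = 0.116902
  L_C = 0.189808
Weight by the priors:
  P(Z=A)·L_A = 0.73 × 0.0812164 = 0.059288
  P(Z=B)·L_B = 0.11 × 0.116902 = 0.0128592
  P(Z=C)·L_C = 0.16 × 0.189808 = 0.0303692
Marginal: 0.059288 + 0.0128592 + 0.0303692 = 0.102516
P(Class B | 4 claims) ≈ 0.125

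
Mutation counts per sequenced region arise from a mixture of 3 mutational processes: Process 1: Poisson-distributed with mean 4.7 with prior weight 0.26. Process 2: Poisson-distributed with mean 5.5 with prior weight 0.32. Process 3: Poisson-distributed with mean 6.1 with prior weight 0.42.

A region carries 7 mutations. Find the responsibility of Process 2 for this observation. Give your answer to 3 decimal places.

Posterior ∝ prior × likelihood, so P(k | x) ∝ w_k f_k(x); normalise over all components.
Component likelihoods at x = 7 mutations:
  f_1 = e^(−4.7)·4.7^7/7! = 0.0914261
  f_2 = e^(−5.5)·5.5^7/7! = 0.123449
  f_3 = e^(−6.1)·6.1^7/7! = 0.139856
Weight by the priors:
  w_1·f_1 = 0.26 × 0.0914261 = 0.0237708
  w_2·f_2 = 0.32 × 0.123449 = 0.0395038
  w_3·f_3 = 0.42 × 0.139856 = 0.0587396
Evidence: 0.0237708 + 0.0395038 + 0.0587396 = 0.122014
P(Process 2 | data) ≈ 0.324

0.324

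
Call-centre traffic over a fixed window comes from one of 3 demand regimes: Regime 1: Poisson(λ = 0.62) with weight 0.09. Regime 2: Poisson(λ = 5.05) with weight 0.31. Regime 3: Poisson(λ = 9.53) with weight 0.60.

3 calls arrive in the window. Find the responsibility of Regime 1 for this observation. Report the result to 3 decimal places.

0.038

By Bayes' theorem, P(k | x) = π_k f_k(x) / Σ_j π_j f_j(x).
Poisson probabilities:
  f_1 = 0.0213679
  f_2 = 0.137574
  f_3 = 0.0104785
Weight by the priors:
  π_1·f_1 = 0.09 × 0.0213679 = 0.00192311
  π_2·f_2 = 0.31 × 0.137574 = 0.0426479
  π_3·f_3 = 0.60 × 0.0104785 = 0.00628713
Normaliser: 0.00192311 + 0.0426479 + 0.00628713 = 0.0508581
Responsibility of Regime 1: 0.00192311 / 0.0508581 ≈ 0.038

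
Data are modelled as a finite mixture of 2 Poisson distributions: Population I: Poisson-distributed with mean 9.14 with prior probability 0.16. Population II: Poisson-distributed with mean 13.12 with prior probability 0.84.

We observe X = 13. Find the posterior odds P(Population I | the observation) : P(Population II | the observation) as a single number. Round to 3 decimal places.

0.093

Posterior odds = (π_i f_i(x)) / (π_j f_j(x)); the normalising sum cancels.
Component likelihoods at x = 13:
  p_I = 0.0535265
  p_II = 0.109879
Odds = (0.16/0.84) × (0.0535265/0.109879) = 0.190476 × 0.487139 ≈ 0.093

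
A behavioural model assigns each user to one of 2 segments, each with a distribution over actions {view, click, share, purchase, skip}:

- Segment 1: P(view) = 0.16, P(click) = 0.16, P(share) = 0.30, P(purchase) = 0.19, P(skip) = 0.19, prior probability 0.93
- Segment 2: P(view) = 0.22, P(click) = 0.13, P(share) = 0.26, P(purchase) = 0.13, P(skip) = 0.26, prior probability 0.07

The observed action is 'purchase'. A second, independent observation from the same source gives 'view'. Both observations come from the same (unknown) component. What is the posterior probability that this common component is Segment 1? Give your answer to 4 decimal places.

0.9339

Posterior ∝ prior × likelihood, so P(k | x) ∝ π_k f_k(x); normalise over all components.
Since both observations come from the same component, the likelihood for component k is f_k(x₁)·f_k(x₂).
  p_1 = [0.19] × [0.16] = 0.0304
  p_2 = [0.13] × [0.22] = 0.0286
Weight by the priors:
  π_1·p_1 = 0.93 × 0.0304 = 0.028272
  π_2·p_2 = 0.07 × 0.0286 = 0.002002
Evidence: 0.028272 + 0.002002 = 0.030274
So the posterior for Segment 1 is 0.028272 / 0.030274 ≈ 0.9339.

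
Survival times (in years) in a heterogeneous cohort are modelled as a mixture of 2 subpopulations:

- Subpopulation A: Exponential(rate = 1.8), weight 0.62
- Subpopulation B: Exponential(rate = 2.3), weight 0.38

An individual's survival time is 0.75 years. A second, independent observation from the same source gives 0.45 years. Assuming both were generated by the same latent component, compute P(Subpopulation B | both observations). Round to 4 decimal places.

0.3545

By Bayes' theorem, P(k | x) = w_k f_k(x) / Σ_j w_j f_j(x).
Since both observations come from the same component, the likelihood for component k is f_k(x₁)·f_k(x₂).
  p_A = [1.8·e^(−1.8·0.75) = 1.8·e^(−1.3500) = 0.466632] × [0.800745] = 0.373653
  p_B = [2.3·e^(−2.3·0.75) = 2.3·e^(−1.7250) = 0.409798] × [0.817021] = 0.334813
Prior × likelihood for each component:
  w_A·p_A = 0.62 × 0.373653 = 0.231665
  w_B·p_B = 0.38 × 0.334813 = 0.127229
Marginal: 0.231665 + 0.127229 = 0.358894
P(Subpopulation B | x₁,x₂) ≈ 0.3545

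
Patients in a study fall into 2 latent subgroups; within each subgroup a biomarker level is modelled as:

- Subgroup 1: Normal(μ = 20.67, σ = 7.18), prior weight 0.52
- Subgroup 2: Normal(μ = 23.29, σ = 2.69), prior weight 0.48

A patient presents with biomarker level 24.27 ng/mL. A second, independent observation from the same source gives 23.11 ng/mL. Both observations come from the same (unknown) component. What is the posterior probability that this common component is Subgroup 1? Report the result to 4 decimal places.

0.1194

Posterior ∝ prior × likelihood, so P(k | x) ∝ w_k f_k(x); normalise over all components.
Since both observations come from the same component, the likelihood for component k is f_k(x₁)·f_k(x₂).
  L_1 = [0.049] × [0.0524455] = 0.00256983
  L_2 = [0.138783] × [0.147974] = 0.0205363
Unnormalised posteriors:
  w_1·L_1 = 0.52 × 0.00256983 = 0.00133631
  w_2·L_2 = 0.48 × 0.0205363 = 0.00985744
Denominator: 0.00133631 + 0.00985744 = 0.0111937
So the posterior for Subgroup 1 is 0.00133631 / 0.0111937 ≈ 0.1194.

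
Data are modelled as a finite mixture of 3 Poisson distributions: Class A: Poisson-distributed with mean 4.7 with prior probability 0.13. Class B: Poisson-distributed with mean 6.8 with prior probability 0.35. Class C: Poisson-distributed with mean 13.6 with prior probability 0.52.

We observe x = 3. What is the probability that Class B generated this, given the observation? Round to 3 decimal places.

Apply Bayes' rule: the posterior for each component is proportional to its prior times its likelihood at x.
Poisson probabilities:
  f_A = 0.157383
  f_B = 0.0583678
  f_C = 0.000520068
Prior × likelihood for each component:
  P(Z=A)·f_A = 0.13 × 0.157383 = 0.0204598
  P(Z=B)·f_B = 0.35 × 0.0583678 = 0.0204287
  P(Z=C)·f_C = 0.52 × 0.000520068 = 0.000270436
Marginal: 0.0204598 + 0.0204287 + 0.000270436 = 0.041159
P(Class B | x) ≈ 0.496

0.496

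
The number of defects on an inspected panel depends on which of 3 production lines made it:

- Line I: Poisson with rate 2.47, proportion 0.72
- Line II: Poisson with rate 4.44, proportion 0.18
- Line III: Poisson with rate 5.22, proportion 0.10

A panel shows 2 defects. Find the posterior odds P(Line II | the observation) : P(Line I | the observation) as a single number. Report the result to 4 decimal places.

Posterior odds = (w_i f_i(x)) / (w_j f_j(x)); the normalising sum cancels.
Evaluate each component's likelihood at the observed value:
  p_I = 0.258022
  p_II = 0.11627
  p_III = 0.0736705
0.0209286 / 0.185776 ≈ 0.1127

0.1127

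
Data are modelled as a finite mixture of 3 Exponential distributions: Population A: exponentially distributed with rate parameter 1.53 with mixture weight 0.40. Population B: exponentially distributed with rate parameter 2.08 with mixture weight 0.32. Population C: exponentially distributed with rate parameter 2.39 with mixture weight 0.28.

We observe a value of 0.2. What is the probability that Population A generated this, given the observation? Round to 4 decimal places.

0.3454

Posterior ∝ prior × likelihood, so P(k | x) ∝ P(Z=k) f_k(x); normalise over all components.
Exponential densities:
  L_A = 1.53·e^(−1.53·0.2) = 1.53·e^(−0.3060) = 1.12667
  L_B = 2.08·e^(−2.08·0.2) = 2.08·e^(−0.4160) = 1.37213
  L_C = 2.39·e^(−2.39·0.2) = 2.39·e^(−0.4780) = 1.48185
Weight by the priors:
  P(Z=A)·L_A = 0.40 × 1.12667 = 0.450669
  P(Z=B)·L_B = 0.32 × 1.37213 = 0.439083
  P(Z=C)·L_C = 0.28 × 1.48185 = 0.414919
Marginal: 0.450669 + 0.439083 + 0.414919 = 1.30467
P(Population A | data) = 0.450669 / 1.30467 ≈ 0.3454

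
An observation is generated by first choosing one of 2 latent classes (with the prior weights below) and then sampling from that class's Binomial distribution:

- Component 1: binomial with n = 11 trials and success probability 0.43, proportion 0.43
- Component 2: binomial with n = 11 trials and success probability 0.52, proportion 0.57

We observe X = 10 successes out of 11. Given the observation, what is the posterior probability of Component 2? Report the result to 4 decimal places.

P(component k | x) = P(Z=k)·f_k(x) / marginal(x), where marginal(x) = Σ_j P(Z=j)·f_j(x).
Evaluate each component's likelihood at the observed value:
  f_1 = 0.00135504
  f_2 = 0.00763251
Prior × likelihood for each component:
  P(Z=1)·f_1 = 0.43 × 0.00135504 = 0.000582667
  P(Z=2)·f_2 = 0.57 × 0.00763251 = 0.00435053
Denominator: 0.000582667 + 0.00435053 = 0.0049332
So the posterior for Component 2 is 0.00435053 / 0.0049332 ≈ 0.8819.

0.8819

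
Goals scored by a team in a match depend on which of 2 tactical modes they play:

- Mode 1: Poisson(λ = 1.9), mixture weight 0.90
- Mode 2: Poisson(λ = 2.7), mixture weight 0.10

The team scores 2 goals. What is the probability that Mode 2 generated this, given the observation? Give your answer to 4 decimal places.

0.0916

P(component k | x) = π_k·f_k(x) / marginal(x), where marginal(x) = Σ_j π_j·f_j(x).
Component likelihoods at x = 2 goals:
  p_1 = 0.269971
  p_2 = 0.244964
Weight by the priors:
  π_1·p_1 = 0.90 × 0.269971 = 0.242974
  π_2·p_2 = 0.10 × 0.244964 = 0.0244964
Normaliser: 0.242974 + 0.0244964 = 0.267471
P(Mode 2 | the observation) = 0.0244964 / 0.267471 ≈ 0.0916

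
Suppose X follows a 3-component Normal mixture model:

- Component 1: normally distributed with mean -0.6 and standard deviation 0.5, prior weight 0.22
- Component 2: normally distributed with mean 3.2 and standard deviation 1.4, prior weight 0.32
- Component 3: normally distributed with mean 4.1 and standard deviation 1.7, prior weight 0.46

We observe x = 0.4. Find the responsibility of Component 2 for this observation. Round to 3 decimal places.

0.267

By Bayes' theorem, P(k | x) = π_k f_k(x) / Σ_j π_j f_j(x).
Normal densities:
  L_1 = (1/(0.5·√(2π)))·exp(−(0.4−-0.6)²/(2·0.5²)) = 0.797885·exp(-2.00000) = 0.107982
  L_2 = (1/(1.4·√(2π)))·exp(−(0.4−3.2)²/(2·1.4²)) = 0.284959·exp(-2.00000) = 0.038565
  L_3 = (1/(1.7·√(2π)))·exp(−(0.4−4.1)²/(2·1.7²)) = 0.234672·exp(-2.36851) = 0.02197
Weight by the priors:
  π_1·L_1 = 0.22 × 0.107982 = 0.023756
  π_2·L_2 = 0.32 × 0.038565 = 0.0123408
  π_3·L_3 = 0.46 × 0.02197 = 0.0101062
Evidence: 0.023756 + 0.0123408 + 0.0101062 = 0.046203
P(Component 2 | x) = 0.0123408 / 0.046203 ≈ 0.267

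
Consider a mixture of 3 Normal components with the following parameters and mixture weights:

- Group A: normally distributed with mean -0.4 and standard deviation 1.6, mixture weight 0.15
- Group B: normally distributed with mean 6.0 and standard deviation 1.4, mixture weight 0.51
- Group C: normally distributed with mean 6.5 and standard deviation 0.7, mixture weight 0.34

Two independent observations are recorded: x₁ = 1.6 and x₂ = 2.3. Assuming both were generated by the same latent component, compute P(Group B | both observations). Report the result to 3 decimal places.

0.009

P(component k | x) = π_k·f_k(x) / marginal(x), where marginal(x) = Σ_j π_j·f_j(x).
Since both observations come from the same component, the likelihood for component k is f_k(x₁)·f_k(x₂).
  f_A = [(1/(1.6·√(2π)))·exp(−(1.6−-0.4)²/(2·1.6²)) = 0.249339·exp(-0.78125) = 0.114156] × [0.0600384] = 0.00685373
  f_B = [(1/(1.4·√(2π)))·exp(−(1.6−6.0)²/(2·1.4²)) = 0.284959·exp(-4.93878) = 0.00204126] × [0.00867112] = 1.77e-05
  f_C = [(1/(0.7·√(2π)))·exp(−(1.6−6.5)²/(2·0.7²)) = 0.569918·exp(-24.50000) = 1.30496e-11] × [8.67983e-09] = 1.13268e-19
Weight by the priors:
  π_A·f_A = 0.15 × 0.00685373 = 0.00102806
  π_B·f_B = 0.51 × 1.77e-05 = 9.02702e-06
  π_C·f_C = 0.34 × 1.13268e-19 = 3.85112e-20
Marginal: 0.00102806 + 9.02702e-06 + 3.85112e-20 = 0.00103709
P(Group B | x₁, x₂) ≈ 0.009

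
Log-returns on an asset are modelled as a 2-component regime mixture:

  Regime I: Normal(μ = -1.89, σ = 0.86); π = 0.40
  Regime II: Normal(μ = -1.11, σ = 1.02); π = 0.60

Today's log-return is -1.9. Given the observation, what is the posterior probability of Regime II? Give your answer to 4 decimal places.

The responsibility of component k is P(Z=k) f_k(x) divided by Σ_j P(Z=j) f_j(x).
Component likelihoods at x = -1.9:
  L_I = 0.463855
  L_II = 0.289768
Unnormalised posteriors:
  P(Z=I)·L_I = 0.40 × 0.463855 = 0.185542
  P(Z=II)·L_II = 0.60 × 0.289768 = 0.173861
Normaliser: 0.185542 + 0.173861 = 0.359403
So the posterior for Regime II is 0.173861 / 0.359403 ≈ 0.4837.

0.4837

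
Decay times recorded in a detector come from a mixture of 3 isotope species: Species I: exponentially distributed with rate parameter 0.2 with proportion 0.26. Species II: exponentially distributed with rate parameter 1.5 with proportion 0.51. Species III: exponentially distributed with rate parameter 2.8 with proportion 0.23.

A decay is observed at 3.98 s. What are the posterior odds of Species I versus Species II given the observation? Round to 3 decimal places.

12.006

The posterior odds equal the prior odds times the likelihood ratio: (P(Z=i)/P(Z=j))·(f_i(x)/f_j(x)).
Component likelihoods at x = 3.98 s:
  L_I = 0.2·e^(−0.2·3.98) = 0.2·e^(−0.7960) = 0.090226
  L_II = 1.5·e^(−1.5·3.98) = 1.5·e^(−5.9700) = 0.00383136
  L_III = 2.8·e^(−2.8·3.98) = 2.8·e^(−11.1440) = 4.0493e-05
Posterior odds = (P(Z=I)·L_I) / (P(Z=II)·L_II) = (0.26·0.090226) / (0.51·0.00383136) = 0.0234588 / 0.00195399 ≈ 12.006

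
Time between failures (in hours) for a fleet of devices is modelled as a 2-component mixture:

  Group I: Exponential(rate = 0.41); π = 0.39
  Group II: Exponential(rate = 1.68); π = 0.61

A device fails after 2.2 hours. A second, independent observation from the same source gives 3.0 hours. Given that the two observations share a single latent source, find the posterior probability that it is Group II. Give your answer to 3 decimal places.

0.034

By Bayes' theorem, P(k | x) = π_k f_k(x) / Σ_j π_j f_j(x).
Since both observations come from the same component, the likelihood for component k is f_k(x₁)·f_k(x₂).
  p_I = [0.166361] × [0.11984] = 0.0199366
  p_II = [0.041702] × [0.0108759] = 0.000453547
Weight by the priors:
  π_I·p_I = 0.39 × 0.0199366 = 0.00777529
  π_II·p_II = 0.61 × 0.000453547 = 0.000276663
Evidence: 0.00777529 + 0.000276663 = 0.00805195
P(Group II | x₁,x₂) ≈ 0.034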